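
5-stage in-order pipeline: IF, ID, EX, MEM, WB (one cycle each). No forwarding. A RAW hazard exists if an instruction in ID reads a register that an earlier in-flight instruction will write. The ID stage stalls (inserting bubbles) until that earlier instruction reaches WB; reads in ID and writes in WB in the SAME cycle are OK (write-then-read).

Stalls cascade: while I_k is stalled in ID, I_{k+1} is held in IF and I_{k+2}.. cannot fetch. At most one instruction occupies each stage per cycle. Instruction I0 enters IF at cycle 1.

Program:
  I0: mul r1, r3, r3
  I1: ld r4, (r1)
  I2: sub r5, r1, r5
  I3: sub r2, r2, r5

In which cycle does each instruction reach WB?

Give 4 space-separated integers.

I0 mul r1 <- r3,r3: IF@1 ID@2 stall=0 (-) EX@3 MEM@4 WB@5
I1 ld r4 <- r1: IF@2 ID@3 stall=2 (RAW on I0.r1 (WB@5)) EX@6 MEM@7 WB@8
I2 sub r5 <- r1,r5: IF@3 ID@6 stall=0 (-) EX@7 MEM@8 WB@9
I3 sub r2 <- r2,r5: IF@6 ID@7 stall=2 (RAW on I2.r5 (WB@9)) EX@10 MEM@11 WB@12

Answer: 5 8 9 12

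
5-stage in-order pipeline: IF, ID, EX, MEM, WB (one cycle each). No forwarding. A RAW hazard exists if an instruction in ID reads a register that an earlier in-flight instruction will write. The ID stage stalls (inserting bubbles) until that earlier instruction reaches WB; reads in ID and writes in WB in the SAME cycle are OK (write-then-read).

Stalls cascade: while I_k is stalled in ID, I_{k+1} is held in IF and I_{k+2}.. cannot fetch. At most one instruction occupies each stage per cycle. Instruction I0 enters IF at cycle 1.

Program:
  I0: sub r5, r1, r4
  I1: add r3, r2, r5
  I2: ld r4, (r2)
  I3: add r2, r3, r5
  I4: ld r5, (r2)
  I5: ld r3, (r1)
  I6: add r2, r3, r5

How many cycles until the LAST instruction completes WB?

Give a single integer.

I0 sub r5 <- r1,r4: IF@1 ID@2 stall=0 (-) EX@3 MEM@4 WB@5
I1 add r3 <- r2,r5: IF@2 ID@3 stall=2 (RAW on I0.r5 (WB@5)) EX@6 MEM@7 WB@8
I2 ld r4 <- r2: IF@3 ID@6 stall=0 (-) EX@7 MEM@8 WB@9
I3 add r2 <- r3,r5: IF@6 ID@7 stall=1 (RAW on I1.r3 (WB@8)) EX@9 MEM@10 WB@11
I4 ld r5 <- r2: IF@7 ID@9 stall=2 (RAW on I3.r2 (WB@11)) EX@12 MEM@13 WB@14
I5 ld r3 <- r1: IF@9 ID@12 stall=0 (-) EX@13 MEM@14 WB@15
I6 add r2 <- r3,r5: IF@12 ID@13 stall=2 (RAW on I5.r3 (WB@15)) EX@16 MEM@17 WB@18

Answer: 18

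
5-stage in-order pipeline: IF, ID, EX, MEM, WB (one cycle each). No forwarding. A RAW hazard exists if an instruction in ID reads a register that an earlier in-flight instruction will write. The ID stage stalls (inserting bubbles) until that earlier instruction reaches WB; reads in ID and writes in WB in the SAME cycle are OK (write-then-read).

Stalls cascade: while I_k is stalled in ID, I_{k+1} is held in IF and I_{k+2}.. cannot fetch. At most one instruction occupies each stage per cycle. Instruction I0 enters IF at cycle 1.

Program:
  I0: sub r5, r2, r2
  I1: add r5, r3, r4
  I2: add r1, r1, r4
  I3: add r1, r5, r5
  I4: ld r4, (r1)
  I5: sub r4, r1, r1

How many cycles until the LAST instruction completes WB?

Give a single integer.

I0 sub r5 <- r2,r2: IF@1 ID@2 stall=0 (-) EX@3 MEM@4 WB@5
I1 add r5 <- r3,r4: IF@2 ID@3 stall=0 (-) EX@4 MEM@5 WB@6
I2 add r1 <- r1,r4: IF@3 ID@4 stall=0 (-) EX@5 MEM@6 WB@7
I3 add r1 <- r5,r5: IF@4 ID@5 stall=1 (RAW on I1.r5 (WB@6)) EX@7 MEM@8 WB@9
I4 ld r4 <- r1: IF@5 ID@7 stall=2 (RAW on I3.r1 (WB@9)) EX@10 MEM@11 WB@12
I5 sub r4 <- r1,r1: IF@7 ID@10 stall=0 (-) EX@11 MEM@12 WB@13

Answer: 13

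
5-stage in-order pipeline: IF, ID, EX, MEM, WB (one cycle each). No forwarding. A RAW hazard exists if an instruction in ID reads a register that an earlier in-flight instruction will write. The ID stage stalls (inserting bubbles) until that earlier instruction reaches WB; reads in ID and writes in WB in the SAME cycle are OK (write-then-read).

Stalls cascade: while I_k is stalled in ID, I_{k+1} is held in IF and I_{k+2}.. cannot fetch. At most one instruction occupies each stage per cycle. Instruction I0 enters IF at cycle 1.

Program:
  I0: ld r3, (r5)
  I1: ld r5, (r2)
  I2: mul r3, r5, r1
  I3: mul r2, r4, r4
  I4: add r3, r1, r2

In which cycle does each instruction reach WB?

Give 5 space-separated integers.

I0 ld r3 <- r5: IF@1 ID@2 stall=0 (-) EX@3 MEM@4 WB@5
I1 ld r5 <- r2: IF@2 ID@3 stall=0 (-) EX@4 MEM@5 WB@6
I2 mul r3 <- r5,r1: IF@3 ID@4 stall=2 (RAW on I1.r5 (WB@6)) EX@7 MEM@8 WB@9
I3 mul r2 <- r4,r4: IF@4 ID@7 stall=0 (-) EX@8 MEM@9 WB@10
I4 add r3 <- r1,r2: IF@7 ID@8 stall=2 (RAW on I3.r2 (WB@10)) EX@11 MEM@12 WB@13

Answer: 5 6 9 10 13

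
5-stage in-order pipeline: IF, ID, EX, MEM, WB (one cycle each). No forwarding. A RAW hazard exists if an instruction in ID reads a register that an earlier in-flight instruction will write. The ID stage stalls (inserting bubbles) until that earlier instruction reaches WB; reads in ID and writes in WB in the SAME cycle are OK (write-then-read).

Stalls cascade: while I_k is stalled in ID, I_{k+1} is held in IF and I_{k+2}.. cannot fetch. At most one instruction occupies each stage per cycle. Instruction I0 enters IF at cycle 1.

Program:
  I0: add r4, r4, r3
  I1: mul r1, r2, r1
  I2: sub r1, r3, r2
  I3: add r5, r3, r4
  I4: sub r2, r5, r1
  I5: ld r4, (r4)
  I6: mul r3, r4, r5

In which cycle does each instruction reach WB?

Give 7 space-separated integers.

I0 add r4 <- r4,r3: IF@1 ID@2 stall=0 (-) EX@3 MEM@4 WB@5
I1 mul r1 <- r2,r1: IF@2 ID@3 stall=0 (-) EX@4 MEM@5 WB@6
I2 sub r1 <- r3,r2: IF@3 ID@4 stall=0 (-) EX@5 MEM@6 WB@7
I3 add r5 <- r3,r4: IF@4 ID@5 stall=0 (-) EX@6 MEM@7 WB@8
I4 sub r2 <- r5,r1: IF@5 ID@6 stall=2 (RAW on I3.r5 (WB@8)) EX@9 MEM@10 WB@11
I5 ld r4 <- r4: IF@6 ID@9 stall=0 (-) EX@10 MEM@11 WB@12
I6 mul r3 <- r4,r5: IF@9 ID@10 stall=2 (RAW on I5.r4 (WB@12)) EX@13 MEM@14 WB@15

Answer: 5 6 7 8 11 12 15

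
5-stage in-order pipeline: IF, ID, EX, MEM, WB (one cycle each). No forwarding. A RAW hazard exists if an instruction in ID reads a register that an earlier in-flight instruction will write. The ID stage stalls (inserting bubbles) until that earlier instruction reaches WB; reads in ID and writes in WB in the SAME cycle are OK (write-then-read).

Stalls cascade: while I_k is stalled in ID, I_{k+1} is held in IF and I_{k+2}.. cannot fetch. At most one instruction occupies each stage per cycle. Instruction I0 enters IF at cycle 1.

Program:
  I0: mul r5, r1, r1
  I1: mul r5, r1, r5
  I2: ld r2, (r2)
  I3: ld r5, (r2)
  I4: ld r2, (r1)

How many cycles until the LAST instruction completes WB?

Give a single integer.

Answer: 13

Derivation:
I0 mul r5 <- r1,r1: IF@1 ID@2 stall=0 (-) EX@3 MEM@4 WB@5
I1 mul r5 <- r1,r5: IF@2 ID@3 stall=2 (RAW on I0.r5 (WB@5)) EX@6 MEM@7 WB@8
I2 ld r2 <- r2: IF@3 ID@6 stall=0 (-) EX@7 MEM@8 WB@9
I3 ld r5 <- r2: IF@6 ID@7 stall=2 (RAW on I2.r2 (WB@9)) EX@10 MEM@11 WB@12
I4 ld r2 <- r1: IF@7 ID@10 stall=0 (-) EX@11 MEM@12 WB@13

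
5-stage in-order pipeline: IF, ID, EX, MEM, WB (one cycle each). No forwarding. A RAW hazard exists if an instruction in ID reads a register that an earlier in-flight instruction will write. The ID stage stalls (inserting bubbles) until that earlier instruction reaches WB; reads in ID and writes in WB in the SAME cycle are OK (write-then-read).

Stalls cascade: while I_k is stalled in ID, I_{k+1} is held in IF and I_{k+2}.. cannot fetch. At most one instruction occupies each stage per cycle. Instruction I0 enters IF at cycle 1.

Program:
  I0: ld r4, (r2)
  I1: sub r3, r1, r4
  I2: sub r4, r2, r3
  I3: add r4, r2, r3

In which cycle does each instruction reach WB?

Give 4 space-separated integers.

Answer: 5 8 11 12

Derivation:
I0 ld r4 <- r2: IF@1 ID@2 stall=0 (-) EX@3 MEM@4 WB@5
I1 sub r3 <- r1,r4: IF@2 ID@3 stall=2 (RAW on I0.r4 (WB@5)) EX@6 MEM@7 WB@8
I2 sub r4 <- r2,r3: IF@3 ID@6 stall=2 (RAW on I1.r3 (WB@8)) EX@9 MEM@10 WB@11
I3 add r4 <- r2,r3: IF@6 ID@9 stall=0 (-) EX@10 MEM@11 WB@12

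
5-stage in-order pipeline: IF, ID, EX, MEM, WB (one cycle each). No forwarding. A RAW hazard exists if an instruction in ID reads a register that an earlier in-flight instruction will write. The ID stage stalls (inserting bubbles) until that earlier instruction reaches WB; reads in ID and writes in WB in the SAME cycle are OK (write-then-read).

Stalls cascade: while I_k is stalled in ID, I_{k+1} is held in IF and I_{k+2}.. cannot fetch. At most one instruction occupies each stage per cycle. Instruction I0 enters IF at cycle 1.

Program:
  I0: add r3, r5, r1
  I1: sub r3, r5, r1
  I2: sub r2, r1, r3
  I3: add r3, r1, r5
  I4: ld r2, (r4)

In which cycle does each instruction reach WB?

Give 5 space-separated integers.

I0 add r3 <- r5,r1: IF@1 ID@2 stall=0 (-) EX@3 MEM@4 WB@5
I1 sub r3 <- r5,r1: IF@2 ID@3 stall=0 (-) EX@4 MEM@5 WB@6
I2 sub r2 <- r1,r3: IF@3 ID@4 stall=2 (RAW on I1.r3 (WB@6)) EX@7 MEM@8 WB@9
I3 add r3 <- r1,r5: IF@4 ID@7 stall=0 (-) EX@8 MEM@9 WB@10
I4 ld r2 <- r4: IF@7 ID@8 stall=0 (-) EX@9 MEM@10 WB@11

Answer: 5 6 9 10 11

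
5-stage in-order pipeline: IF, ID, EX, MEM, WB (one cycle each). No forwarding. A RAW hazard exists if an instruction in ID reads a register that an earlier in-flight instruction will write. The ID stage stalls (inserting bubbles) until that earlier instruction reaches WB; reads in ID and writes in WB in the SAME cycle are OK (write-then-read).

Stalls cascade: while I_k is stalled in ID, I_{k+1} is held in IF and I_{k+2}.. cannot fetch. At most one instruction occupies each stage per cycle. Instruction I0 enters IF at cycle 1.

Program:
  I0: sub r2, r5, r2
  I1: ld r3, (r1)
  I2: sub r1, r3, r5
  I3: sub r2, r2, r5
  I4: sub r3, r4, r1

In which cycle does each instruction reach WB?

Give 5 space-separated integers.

Answer: 5 6 9 10 12

Derivation:
I0 sub r2 <- r5,r2: IF@1 ID@2 stall=0 (-) EX@3 MEM@4 WB@5
I1 ld r3 <- r1: IF@2 ID@3 stall=0 (-) EX@4 MEM@5 WB@6
I2 sub r1 <- r3,r5: IF@3 ID@4 stall=2 (RAW on I1.r3 (WB@6)) EX@7 MEM@8 WB@9
I3 sub r2 <- r2,r5: IF@4 ID@7 stall=0 (-) EX@8 MEM@9 WB@10
I4 sub r3 <- r4,r1: IF@7 ID@8 stall=1 (RAW on I2.r1 (WB@9)) EX@10 MEM@11 WB@12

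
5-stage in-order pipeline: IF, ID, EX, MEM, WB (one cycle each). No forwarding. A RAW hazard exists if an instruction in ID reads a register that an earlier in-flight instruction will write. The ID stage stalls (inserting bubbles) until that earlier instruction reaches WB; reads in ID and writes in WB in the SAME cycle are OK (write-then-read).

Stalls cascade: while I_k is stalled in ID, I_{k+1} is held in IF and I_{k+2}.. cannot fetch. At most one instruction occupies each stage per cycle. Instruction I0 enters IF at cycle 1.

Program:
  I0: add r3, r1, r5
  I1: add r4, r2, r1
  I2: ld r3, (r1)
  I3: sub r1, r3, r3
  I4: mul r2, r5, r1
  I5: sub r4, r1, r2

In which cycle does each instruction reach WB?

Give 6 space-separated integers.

I0 add r3 <- r1,r5: IF@1 ID@2 stall=0 (-) EX@3 MEM@4 WB@5
I1 add r4 <- r2,r1: IF@2 ID@3 stall=0 (-) EX@4 MEM@5 WB@6
I2 ld r3 <- r1: IF@3 ID@4 stall=0 (-) EX@5 MEM@6 WB@7
I3 sub r1 <- r3,r3: IF@4 ID@5 stall=2 (RAW on I2.r3 (WB@7)) EX@8 MEM@9 WB@10
I4 mul r2 <- r5,r1: IF@5 ID@8 stall=2 (RAW on I3.r1 (WB@10)) EX@11 MEM@12 WB@13
I5 sub r4 <- r1,r2: IF@8 ID@11 stall=2 (RAW on I4.r2 (WB@13)) EX@14 MEM@15 WB@16

Answer: 5 6 7 10 13 16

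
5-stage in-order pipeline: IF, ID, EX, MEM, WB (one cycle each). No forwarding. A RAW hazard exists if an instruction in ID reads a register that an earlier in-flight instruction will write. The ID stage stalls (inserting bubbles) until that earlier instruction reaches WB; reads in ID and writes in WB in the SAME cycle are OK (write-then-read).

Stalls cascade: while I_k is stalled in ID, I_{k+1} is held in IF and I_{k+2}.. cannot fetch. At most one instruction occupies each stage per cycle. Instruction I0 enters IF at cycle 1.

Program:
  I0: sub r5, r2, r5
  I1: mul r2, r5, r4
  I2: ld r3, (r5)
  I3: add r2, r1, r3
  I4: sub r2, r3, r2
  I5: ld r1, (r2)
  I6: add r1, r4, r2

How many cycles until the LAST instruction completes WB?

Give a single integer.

Answer: 19

Derivation:
I0 sub r5 <- r2,r5: IF@1 ID@2 stall=0 (-) EX@3 MEM@4 WB@5
I1 mul r2 <- r5,r4: IF@2 ID@3 stall=2 (RAW on I0.r5 (WB@5)) EX@6 MEM@7 WB@8
I2 ld r3 <- r5: IF@3 ID@6 stall=0 (-) EX@7 MEM@8 WB@9
I3 add r2 <- r1,r3: IF@6 ID@7 stall=2 (RAW on I2.r3 (WB@9)) EX@10 MEM@11 WB@12
I4 sub r2 <- r3,r2: IF@7 ID@10 stall=2 (RAW on I3.r2 (WB@12)) EX@13 MEM@14 WB@15
I5 ld r1 <- r2: IF@10 ID@13 stall=2 (RAW on I4.r2 (WB@15)) EX@16 MEM@17 WB@18
I6 add r1 <- r4,r2: IF@13 ID@16 stall=0 (-) EX@17 MEM@18 WB@19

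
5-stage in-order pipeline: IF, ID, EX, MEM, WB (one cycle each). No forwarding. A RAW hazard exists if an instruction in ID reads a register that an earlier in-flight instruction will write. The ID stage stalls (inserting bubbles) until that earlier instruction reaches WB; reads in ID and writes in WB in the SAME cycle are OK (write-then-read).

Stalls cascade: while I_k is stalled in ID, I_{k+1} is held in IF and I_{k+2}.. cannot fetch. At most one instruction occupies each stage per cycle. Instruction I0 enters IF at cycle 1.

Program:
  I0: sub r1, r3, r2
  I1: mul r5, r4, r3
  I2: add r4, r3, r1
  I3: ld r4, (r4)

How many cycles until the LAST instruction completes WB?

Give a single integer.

I0 sub r1 <- r3,r2: IF@1 ID@2 stall=0 (-) EX@3 MEM@4 WB@5
I1 mul r5 <- r4,r3: IF@2 ID@3 stall=0 (-) EX@4 MEM@5 WB@6
I2 add r4 <- r3,r1: IF@3 ID@4 stall=1 (RAW on I0.r1 (WB@5)) EX@6 MEM@7 WB@8
I3 ld r4 <- r4: IF@4 ID@6 stall=2 (RAW on I2.r4 (WB@8)) EX@9 MEM@10 WB@11

Answer: 11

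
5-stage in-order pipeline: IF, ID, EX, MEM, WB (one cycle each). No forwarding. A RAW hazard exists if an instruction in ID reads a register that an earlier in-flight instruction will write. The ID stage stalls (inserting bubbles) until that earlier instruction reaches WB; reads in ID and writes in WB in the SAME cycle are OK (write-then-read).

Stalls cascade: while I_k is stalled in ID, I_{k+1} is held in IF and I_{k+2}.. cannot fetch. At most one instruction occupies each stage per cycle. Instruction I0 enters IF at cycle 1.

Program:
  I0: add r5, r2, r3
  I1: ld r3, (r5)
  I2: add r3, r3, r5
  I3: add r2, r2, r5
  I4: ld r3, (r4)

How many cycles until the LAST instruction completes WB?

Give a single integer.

I0 add r5 <- r2,r3: IF@1 ID@2 stall=0 (-) EX@3 MEM@4 WB@5
I1 ld r3 <- r5: IF@2 ID@3 stall=2 (RAW on I0.r5 (WB@5)) EX@6 MEM@7 WB@8
I2 add r3 <- r3,r5: IF@3 ID@6 stall=2 (RAW on I1.r3 (WB@8)) EX@9 MEM@10 WB@11
I3 add r2 <- r2,r5: IF@6 ID@9 stall=0 (-) EX@10 MEM@11 WB@12
I4 ld r3 <- r4: IF@9 ID@10 stall=0 (-) EX@11 MEM@12 WB@13

Answer: 13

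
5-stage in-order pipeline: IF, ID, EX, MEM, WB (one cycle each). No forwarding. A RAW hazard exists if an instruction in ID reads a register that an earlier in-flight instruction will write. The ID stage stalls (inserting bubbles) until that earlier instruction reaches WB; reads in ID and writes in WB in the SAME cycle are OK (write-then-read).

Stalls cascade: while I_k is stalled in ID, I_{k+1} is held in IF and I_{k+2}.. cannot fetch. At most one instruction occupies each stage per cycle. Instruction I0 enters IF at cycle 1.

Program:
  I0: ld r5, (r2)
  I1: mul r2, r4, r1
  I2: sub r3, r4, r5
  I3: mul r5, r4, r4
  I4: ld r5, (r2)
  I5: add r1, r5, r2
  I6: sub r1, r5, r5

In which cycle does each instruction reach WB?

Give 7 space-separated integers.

I0 ld r5 <- r2: IF@1 ID@2 stall=0 (-) EX@3 MEM@4 WB@5
I1 mul r2 <- r4,r1: IF@2 ID@3 stall=0 (-) EX@4 MEM@5 WB@6
I2 sub r3 <- r4,r5: IF@3 ID@4 stall=1 (RAW on I0.r5 (WB@5)) EX@6 MEM@7 WB@8
I3 mul r5 <- r4,r4: IF@4 ID@6 stall=0 (-) EX@7 MEM@8 WB@9
I4 ld r5 <- r2: IF@6 ID@7 stall=0 (-) EX@8 MEM@9 WB@10
I5 add r1 <- r5,r2: IF@7 ID@8 stall=2 (RAW on I4.r5 (WB@10)) EX@11 MEM@12 WB@13
I6 sub r1 <- r5,r5: IF@8 ID@11 stall=0 (-) EX@12 MEM@13 WB@14

Answer: 5 6 8 9 10 13 14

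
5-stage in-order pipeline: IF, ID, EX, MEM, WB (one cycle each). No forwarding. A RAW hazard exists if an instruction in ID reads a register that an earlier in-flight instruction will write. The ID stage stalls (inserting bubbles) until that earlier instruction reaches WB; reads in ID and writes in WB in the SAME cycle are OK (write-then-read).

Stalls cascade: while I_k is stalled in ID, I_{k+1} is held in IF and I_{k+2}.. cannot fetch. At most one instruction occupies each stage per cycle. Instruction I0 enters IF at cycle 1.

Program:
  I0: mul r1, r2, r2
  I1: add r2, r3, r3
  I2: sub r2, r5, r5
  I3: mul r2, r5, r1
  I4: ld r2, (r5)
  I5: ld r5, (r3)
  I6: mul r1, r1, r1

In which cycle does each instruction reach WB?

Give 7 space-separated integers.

Answer: 5 6 7 8 9 10 11

Derivation:
I0 mul r1 <- r2,r2: IF@1 ID@2 stall=0 (-) EX@3 MEM@4 WB@5
I1 add r2 <- r3,r3: IF@2 ID@3 stall=0 (-) EX@4 MEM@5 WB@6
I2 sub r2 <- r5,r5: IF@3 ID@4 stall=0 (-) EX@5 MEM@6 WB@7
I3 mul r2 <- r5,r1: IF@4 ID@5 stall=0 (-) EX@6 MEM@7 WB@8
I4 ld r2 <- r5: IF@5 ID@6 stall=0 (-) EX@7 MEM@8 WB@9
I5 ld r5 <- r3: IF@6 ID@7 stall=0 (-) EX@8 MEM@9 WB@10
I6 mul r1 <- r1,r1: IF@7 ID@8 stall=0 (-) EX@9 MEM@10 WB@11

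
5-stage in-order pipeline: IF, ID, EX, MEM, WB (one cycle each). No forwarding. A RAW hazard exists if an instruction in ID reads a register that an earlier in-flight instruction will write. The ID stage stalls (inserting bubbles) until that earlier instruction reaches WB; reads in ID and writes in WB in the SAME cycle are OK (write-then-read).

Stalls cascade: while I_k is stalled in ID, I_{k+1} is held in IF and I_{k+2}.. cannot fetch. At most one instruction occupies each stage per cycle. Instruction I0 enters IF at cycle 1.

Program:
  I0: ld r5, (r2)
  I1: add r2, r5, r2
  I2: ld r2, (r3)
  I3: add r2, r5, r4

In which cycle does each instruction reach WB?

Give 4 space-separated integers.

I0 ld r5 <- r2: IF@1 ID@2 stall=0 (-) EX@3 MEM@4 WB@5
I1 add r2 <- r5,r2: IF@2 ID@3 stall=2 (RAW on I0.r5 (WB@5)) EX@6 MEM@7 WB@8
I2 ld r2 <- r3: IF@3 ID@6 stall=0 (-) EX@7 MEM@8 WB@9
I3 add r2 <- r5,r4: IF@6 ID@7 stall=0 (-) EX@8 MEM@9 WB@10

Answer: 5 8 9 10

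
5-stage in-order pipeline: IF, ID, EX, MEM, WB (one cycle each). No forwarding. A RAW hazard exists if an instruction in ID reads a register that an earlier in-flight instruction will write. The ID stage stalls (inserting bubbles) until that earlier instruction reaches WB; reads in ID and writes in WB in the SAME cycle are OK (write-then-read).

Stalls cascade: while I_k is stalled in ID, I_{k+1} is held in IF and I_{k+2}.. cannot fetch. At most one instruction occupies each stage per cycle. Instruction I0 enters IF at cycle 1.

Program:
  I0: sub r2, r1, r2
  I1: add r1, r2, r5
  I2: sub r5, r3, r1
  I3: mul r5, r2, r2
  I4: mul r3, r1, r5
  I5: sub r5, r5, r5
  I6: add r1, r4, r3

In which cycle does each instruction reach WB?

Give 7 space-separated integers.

I0 sub r2 <- r1,r2: IF@1 ID@2 stall=0 (-) EX@3 MEM@4 WB@5
I1 add r1 <- r2,r5: IF@2 ID@3 stall=2 (RAW on I0.r2 (WB@5)) EX@6 MEM@7 WB@8
I2 sub r5 <- r3,r1: IF@3 ID@6 stall=2 (RAW on I1.r1 (WB@8)) EX@9 MEM@10 WB@11
I3 mul r5 <- r2,r2: IF@6 ID@9 stall=0 (-) EX@10 MEM@11 WB@12
I4 mul r3 <- r1,r5: IF@9 ID@10 stall=2 (RAW on I3.r5 (WB@12)) EX@13 MEM@14 WB@15
I5 sub r5 <- r5,r5: IF@10 ID@13 stall=0 (-) EX@14 MEM@15 WB@16
I6 add r1 <- r4,r3: IF@13 ID@14 stall=1 (RAW on I4.r3 (WB@15)) EX@16 MEM@17 WB@18

Answer: 5 8 11 12 15 16 18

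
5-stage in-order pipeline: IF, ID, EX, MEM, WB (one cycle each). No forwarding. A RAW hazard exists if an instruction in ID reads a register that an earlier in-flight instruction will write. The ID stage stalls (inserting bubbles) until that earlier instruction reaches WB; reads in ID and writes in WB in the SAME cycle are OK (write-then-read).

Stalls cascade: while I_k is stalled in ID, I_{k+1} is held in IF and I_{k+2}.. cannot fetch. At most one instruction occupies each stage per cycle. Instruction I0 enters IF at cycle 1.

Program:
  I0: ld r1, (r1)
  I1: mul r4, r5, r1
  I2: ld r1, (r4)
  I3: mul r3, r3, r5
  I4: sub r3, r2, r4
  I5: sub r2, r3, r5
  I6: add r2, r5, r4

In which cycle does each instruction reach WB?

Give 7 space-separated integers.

I0 ld r1 <- r1: IF@1 ID@2 stall=0 (-) EX@3 MEM@4 WB@5
I1 mul r4 <- r5,r1: IF@2 ID@3 stall=2 (RAW on I0.r1 (WB@5)) EX@6 MEM@7 WB@8
I2 ld r1 <- r4: IF@3 ID@6 stall=2 (RAW on I1.r4 (WB@8)) EX@9 MEM@10 WB@11
I3 mul r3 <- r3,r5: IF@6 ID@9 stall=0 (-) EX@10 MEM@11 WB@12
I4 sub r3 <- r2,r4: IF@9 ID@10 stall=0 (-) EX@11 MEM@12 WB@13
I5 sub r2 <- r3,r5: IF@10 ID@11 stall=2 (RAW on I4.r3 (WB@13)) EX@14 MEM@15 WB@16
I6 add r2 <- r5,r4: IF@11 ID@14 stall=0 (-) EX@15 MEM@16 WB@17

Answer: 5 8 11 12 13 16 17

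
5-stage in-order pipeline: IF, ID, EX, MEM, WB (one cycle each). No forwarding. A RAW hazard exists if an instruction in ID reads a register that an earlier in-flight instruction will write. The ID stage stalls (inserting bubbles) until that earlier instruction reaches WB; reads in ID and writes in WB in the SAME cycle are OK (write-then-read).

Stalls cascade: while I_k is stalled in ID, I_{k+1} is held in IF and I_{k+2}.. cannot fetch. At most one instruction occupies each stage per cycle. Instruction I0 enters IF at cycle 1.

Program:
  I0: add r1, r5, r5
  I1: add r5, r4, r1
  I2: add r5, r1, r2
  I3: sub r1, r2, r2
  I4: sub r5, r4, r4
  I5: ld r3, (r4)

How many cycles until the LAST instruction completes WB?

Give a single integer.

I0 add r1 <- r5,r5: IF@1 ID@2 stall=0 (-) EX@3 MEM@4 WB@5
I1 add r5 <- r4,r1: IF@2 ID@3 stall=2 (RAW on I0.r1 (WB@5)) EX@6 MEM@7 WB@8
I2 add r5 <- r1,r2: IF@3 ID@6 stall=0 (-) EX@7 MEM@8 WB@9
I3 sub r1 <- r2,r2: IF@6 ID@7 stall=0 (-) EX@8 MEM@9 WB@10
I4 sub r5 <- r4,r4: IF@7 ID@8 stall=0 (-) EX@9 MEM@10 WB@11
I5 ld r3 <- r4: IF@8 ID@9 stall=0 (-) EX@10 MEM@11 WB@12

Answer: 12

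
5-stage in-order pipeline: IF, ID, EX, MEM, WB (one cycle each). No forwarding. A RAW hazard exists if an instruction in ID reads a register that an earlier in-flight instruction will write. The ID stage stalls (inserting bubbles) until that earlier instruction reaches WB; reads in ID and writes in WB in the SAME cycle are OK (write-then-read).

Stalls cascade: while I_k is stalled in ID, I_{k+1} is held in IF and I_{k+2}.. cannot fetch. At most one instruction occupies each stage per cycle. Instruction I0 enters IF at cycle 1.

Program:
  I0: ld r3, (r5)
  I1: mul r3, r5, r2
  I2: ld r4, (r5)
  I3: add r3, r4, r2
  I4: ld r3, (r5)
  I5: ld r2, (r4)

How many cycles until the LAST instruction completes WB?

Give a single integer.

I0 ld r3 <- r5: IF@1 ID@2 stall=0 (-) EX@3 MEM@4 WB@5
I1 mul r3 <- r5,r2: IF@2 ID@3 stall=0 (-) EX@4 MEM@5 WB@6
I2 ld r4 <- r5: IF@3 ID@4 stall=0 (-) EX@5 MEM@6 WB@7
I3 add r3 <- r4,r2: IF@4 ID@5 stall=2 (RAW on I2.r4 (WB@7)) EX@8 MEM@9 WB@10
I4 ld r3 <- r5: IF@5 ID@8 stall=0 (-) EX@9 MEM@10 WB@11
I5 ld r2 <- r4: IF@8 ID@9 stall=0 (-) EX@10 MEM@11 WB@12

Answer: 12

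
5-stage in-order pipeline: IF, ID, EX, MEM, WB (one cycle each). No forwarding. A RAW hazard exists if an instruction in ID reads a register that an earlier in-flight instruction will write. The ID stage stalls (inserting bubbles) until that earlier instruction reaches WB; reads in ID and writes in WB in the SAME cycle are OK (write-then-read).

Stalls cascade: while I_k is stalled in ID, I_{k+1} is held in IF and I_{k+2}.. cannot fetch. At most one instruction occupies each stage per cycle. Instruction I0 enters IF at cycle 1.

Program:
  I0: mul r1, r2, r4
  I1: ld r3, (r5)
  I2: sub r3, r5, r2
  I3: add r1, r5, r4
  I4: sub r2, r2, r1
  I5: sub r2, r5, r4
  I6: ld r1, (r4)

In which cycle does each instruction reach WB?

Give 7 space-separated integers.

Answer: 5 6 7 8 11 12 13

Derivation:
I0 mul r1 <- r2,r4: IF@1 ID@2 stall=0 (-) EX@3 MEM@4 WB@5
I1 ld r3 <- r5: IF@2 ID@3 stall=0 (-) EX@4 MEM@5 WB@6
I2 sub r3 <- r5,r2: IF@3 ID@4 stall=0 (-) EX@5 MEM@6 WB@7
I3 add r1 <- r5,r4: IF@4 ID@5 stall=0 (-) EX@6 MEM@7 WB@8
I4 sub r2 <- r2,r1: IF@5 ID@6 stall=2 (RAW on I3.r1 (WB@8)) EX@9 MEM@10 WB@11
I5 sub r2 <- r5,r4: IF@6 ID@9 stall=0 (-) EX@10 MEM@11 WB@12
I6 ld r1 <- r4: IF@9 ID@10 stall=0 (-) EX@11 MEM@12 WB@13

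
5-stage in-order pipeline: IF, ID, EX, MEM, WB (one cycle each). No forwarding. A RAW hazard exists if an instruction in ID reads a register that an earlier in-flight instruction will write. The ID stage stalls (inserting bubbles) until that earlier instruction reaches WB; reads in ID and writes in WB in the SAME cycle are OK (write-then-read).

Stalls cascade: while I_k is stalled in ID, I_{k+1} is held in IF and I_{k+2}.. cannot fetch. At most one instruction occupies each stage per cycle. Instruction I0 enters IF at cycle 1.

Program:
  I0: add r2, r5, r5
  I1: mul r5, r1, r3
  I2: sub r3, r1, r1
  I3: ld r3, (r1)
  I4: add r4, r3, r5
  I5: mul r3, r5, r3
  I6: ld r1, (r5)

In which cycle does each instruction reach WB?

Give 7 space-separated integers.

Answer: 5 6 7 8 11 12 13

Derivation:
I0 add r2 <- r5,r5: IF@1 ID@2 stall=0 (-) EX@3 MEM@4 WB@5
I1 mul r5 <- r1,r3: IF@2 ID@3 stall=0 (-) EX@4 MEM@5 WB@6
I2 sub r3 <- r1,r1: IF@3 ID@4 stall=0 (-) EX@5 MEM@6 WB@7
I3 ld r3 <- r1: IF@4 ID@5 stall=0 (-) EX@6 MEM@7 WB@8
I4 add r4 <- r3,r5: IF@5 ID@6 stall=2 (RAW on I3.r3 (WB@8)) EX@9 MEM@10 WB@11
I5 mul r3 <- r5,r3: IF@6 ID@9 stall=0 (-) EX@10 MEM@11 WB@12
I6 ld r1 <- r5: IF@9 ID@10 stall=0 (-) EX@11 MEM@12 WB@13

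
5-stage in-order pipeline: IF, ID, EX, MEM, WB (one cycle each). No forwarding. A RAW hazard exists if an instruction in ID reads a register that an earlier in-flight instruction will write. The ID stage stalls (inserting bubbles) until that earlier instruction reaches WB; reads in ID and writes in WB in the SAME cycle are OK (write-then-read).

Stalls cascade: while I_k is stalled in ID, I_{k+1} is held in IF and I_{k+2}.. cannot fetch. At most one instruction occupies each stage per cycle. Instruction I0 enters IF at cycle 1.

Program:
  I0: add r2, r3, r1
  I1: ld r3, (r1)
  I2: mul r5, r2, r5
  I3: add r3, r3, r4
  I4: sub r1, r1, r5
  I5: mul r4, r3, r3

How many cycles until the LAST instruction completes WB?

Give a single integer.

Answer: 12

Derivation:
I0 add r2 <- r3,r1: IF@1 ID@2 stall=0 (-) EX@3 MEM@4 WB@5
I1 ld r3 <- r1: IF@2 ID@3 stall=0 (-) EX@4 MEM@5 WB@6
I2 mul r5 <- r2,r5: IF@3 ID@4 stall=1 (RAW on I0.r2 (WB@5)) EX@6 MEM@7 WB@8
I3 add r3 <- r3,r4: IF@4 ID@6 stall=0 (-) EX@7 MEM@8 WB@9
I4 sub r1 <- r1,r5: IF@6 ID@7 stall=1 (RAW on I2.r5 (WB@8)) EX@9 MEM@10 WB@11
I5 mul r4 <- r3,r3: IF@7 ID@9 stall=0 (-) EX@10 MEM@11 WB@12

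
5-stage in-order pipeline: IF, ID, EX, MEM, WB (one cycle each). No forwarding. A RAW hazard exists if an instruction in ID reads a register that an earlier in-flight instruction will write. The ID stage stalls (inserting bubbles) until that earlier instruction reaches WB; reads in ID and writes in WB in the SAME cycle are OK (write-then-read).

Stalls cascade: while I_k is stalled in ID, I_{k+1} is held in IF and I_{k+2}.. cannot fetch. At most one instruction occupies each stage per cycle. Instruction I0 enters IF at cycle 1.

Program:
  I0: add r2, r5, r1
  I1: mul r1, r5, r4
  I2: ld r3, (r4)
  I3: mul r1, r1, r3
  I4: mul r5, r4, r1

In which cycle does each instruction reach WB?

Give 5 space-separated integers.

I0 add r2 <- r5,r1: IF@1 ID@2 stall=0 (-) EX@3 MEM@4 WB@5
I1 mul r1 <- r5,r4: IF@2 ID@3 stall=0 (-) EX@4 MEM@5 WB@6
I2 ld r3 <- r4: IF@3 ID@4 stall=0 (-) EX@5 MEM@6 WB@7
I3 mul r1 <- r1,r3: IF@4 ID@5 stall=2 (RAW on I2.r3 (WB@7)) EX@8 MEM@9 WB@10
I4 mul r5 <- r4,r1: IF@5 ID@8 stall=2 (RAW on I3.r1 (WB@10)) EX@11 MEM@12 WB@13

Answer: 5 6 7 10 13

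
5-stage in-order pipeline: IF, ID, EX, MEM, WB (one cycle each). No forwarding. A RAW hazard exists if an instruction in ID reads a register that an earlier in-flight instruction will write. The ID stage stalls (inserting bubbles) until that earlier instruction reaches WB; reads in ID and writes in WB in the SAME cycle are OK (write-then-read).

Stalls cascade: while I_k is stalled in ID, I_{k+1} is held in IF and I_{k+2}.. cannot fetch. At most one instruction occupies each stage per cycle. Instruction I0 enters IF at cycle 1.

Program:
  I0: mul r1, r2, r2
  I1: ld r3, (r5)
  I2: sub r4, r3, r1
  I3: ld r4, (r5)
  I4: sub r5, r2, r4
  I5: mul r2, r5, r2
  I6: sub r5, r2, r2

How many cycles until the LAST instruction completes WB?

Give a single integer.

Answer: 19

Derivation:
I0 mul r1 <- r2,r2: IF@1 ID@2 stall=0 (-) EX@3 MEM@4 WB@5
I1 ld r3 <- r5: IF@2 ID@3 stall=0 (-) EX@4 MEM@5 WB@6
I2 sub r4 <- r3,r1: IF@3 ID@4 stall=2 (RAW on I1.r3 (WB@6)) EX@7 MEM@8 WB@9
I3 ld r4 <- r5: IF@4 ID@7 stall=0 (-) EX@8 MEM@9 WB@10
I4 sub r5 <- r2,r4: IF@7 ID@8 stall=2 (RAW on I3.r4 (WB@10)) EX@11 MEM@12 WB@13
I5 mul r2 <- r5,r2: IF@8 ID@11 stall=2 (RAW on I4.r5 (WB@13)) EX@14 MEM@15 WB@16
I6 sub r5 <- r2,r2: IF@11 ID@14 stall=2 (RAW on I5.r2 (WB@16)) EX@17 MEM@18 WB@19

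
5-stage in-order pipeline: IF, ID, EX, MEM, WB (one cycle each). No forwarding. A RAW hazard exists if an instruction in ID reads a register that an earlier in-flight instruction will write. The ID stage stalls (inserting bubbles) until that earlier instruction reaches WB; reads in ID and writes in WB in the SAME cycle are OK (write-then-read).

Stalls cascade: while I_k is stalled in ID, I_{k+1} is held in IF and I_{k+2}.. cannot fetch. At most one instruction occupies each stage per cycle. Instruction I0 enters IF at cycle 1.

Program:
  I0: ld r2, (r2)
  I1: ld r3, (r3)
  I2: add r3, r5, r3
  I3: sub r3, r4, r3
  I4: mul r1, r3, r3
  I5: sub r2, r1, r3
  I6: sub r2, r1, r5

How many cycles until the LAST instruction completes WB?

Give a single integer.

Answer: 19

Derivation:
I0 ld r2 <- r2: IF@1 ID@2 stall=0 (-) EX@3 MEM@4 WB@5
I1 ld r3 <- r3: IF@2 ID@3 stall=0 (-) EX@4 MEM@5 WB@6
I2 add r3 <- r5,r3: IF@3 ID@4 stall=2 (RAW on I1.r3 (WB@6)) EX@7 MEM@8 WB@9
I3 sub r3 <- r4,r3: IF@4 ID@7 stall=2 (RAW on I2.r3 (WB@9)) EX@10 MEM@11 WB@12
I4 mul r1 <- r3,r3: IF@7 ID@10 stall=2 (RAW on I3.r3 (WB@12)) EX@13 MEM@14 WB@15
I5 sub r2 <- r1,r3: IF@10 ID@13 stall=2 (RAW on I4.r1 (WB@15)) EX@16 MEM@17 WB@18
I6 sub r2 <- r1,r5: IF@13 ID@16 stall=0 (-) EX@17 MEM@18 WB@19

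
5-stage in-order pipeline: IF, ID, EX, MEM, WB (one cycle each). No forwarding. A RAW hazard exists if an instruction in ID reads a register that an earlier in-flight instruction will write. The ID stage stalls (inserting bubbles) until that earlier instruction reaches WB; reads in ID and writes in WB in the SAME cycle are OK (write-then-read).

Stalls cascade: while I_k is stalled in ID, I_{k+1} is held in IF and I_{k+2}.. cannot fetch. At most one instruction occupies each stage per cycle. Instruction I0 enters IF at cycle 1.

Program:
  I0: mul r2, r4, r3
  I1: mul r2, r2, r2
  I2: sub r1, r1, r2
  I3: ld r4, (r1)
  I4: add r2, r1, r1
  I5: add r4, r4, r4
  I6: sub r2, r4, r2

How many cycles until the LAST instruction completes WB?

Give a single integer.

Answer: 20

Derivation:
I0 mul r2 <- r4,r3: IF@1 ID@2 stall=0 (-) EX@3 MEM@4 WB@5
I1 mul r2 <- r2,r2: IF@2 ID@3 stall=2 (RAW on I0.r2 (WB@5)) EX@6 MEM@7 WB@8
I2 sub r1 <- r1,r2: IF@3 ID@6 stall=2 (RAW on I1.r2 (WB@8)) EX@9 MEM@10 WB@11
I3 ld r4 <- r1: IF@6 ID@9 stall=2 (RAW on I2.r1 (WB@11)) EX@12 MEM@13 WB@14
I4 add r2 <- r1,r1: IF@9 ID@12 stall=0 (-) EX@13 MEM@14 WB@15
I5 add r4 <- r4,r4: IF@12 ID@13 stall=1 (RAW on I3.r4 (WB@14)) EX@15 MEM@16 WB@17
I6 sub r2 <- r4,r2: IF@13 ID@15 stall=2 (RAW on I5.r4 (WB@17)) EX@18 MEM@19 WB@20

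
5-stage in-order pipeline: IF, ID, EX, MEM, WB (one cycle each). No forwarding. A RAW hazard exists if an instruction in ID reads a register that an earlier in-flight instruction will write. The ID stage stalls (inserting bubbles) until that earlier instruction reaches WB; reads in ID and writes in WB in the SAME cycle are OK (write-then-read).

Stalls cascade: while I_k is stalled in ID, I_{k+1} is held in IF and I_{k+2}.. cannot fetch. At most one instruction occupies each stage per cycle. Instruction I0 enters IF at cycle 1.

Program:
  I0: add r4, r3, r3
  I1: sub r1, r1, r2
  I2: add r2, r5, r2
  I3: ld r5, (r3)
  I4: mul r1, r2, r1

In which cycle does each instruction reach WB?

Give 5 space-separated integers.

I0 add r4 <- r3,r3: IF@1 ID@2 stall=0 (-) EX@3 MEM@4 WB@5
I1 sub r1 <- r1,r2: IF@2 ID@3 stall=0 (-) EX@4 MEM@5 WB@6
I2 add r2 <- r5,r2: IF@3 ID@4 stall=0 (-) EX@5 MEM@6 WB@7
I3 ld r5 <- r3: IF@4 ID@5 stall=0 (-) EX@6 MEM@7 WB@8
I4 mul r1 <- r2,r1: IF@5 ID@6 stall=1 (RAW on I2.r2 (WB@7)) EX@8 MEM@9 WB@10

Answer: 5 6 7 8 10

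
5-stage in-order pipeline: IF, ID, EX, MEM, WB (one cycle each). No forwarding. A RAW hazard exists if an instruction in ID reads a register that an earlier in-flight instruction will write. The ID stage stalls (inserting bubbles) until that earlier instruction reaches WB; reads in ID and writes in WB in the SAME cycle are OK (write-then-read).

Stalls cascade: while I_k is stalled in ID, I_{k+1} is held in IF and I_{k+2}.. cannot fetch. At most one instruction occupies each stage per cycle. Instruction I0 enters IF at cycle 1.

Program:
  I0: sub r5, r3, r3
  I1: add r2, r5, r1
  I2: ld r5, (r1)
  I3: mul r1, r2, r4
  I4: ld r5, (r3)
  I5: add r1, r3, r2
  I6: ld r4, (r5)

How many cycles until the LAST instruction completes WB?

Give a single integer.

Answer: 15

Derivation:
I0 sub r5 <- r3,r3: IF@1 ID@2 stall=0 (-) EX@3 MEM@4 WB@5
I1 add r2 <- r5,r1: IF@2 ID@3 stall=2 (RAW on I0.r5 (WB@5)) EX@6 MEM@7 WB@8
I2 ld r5 <- r1: IF@3 ID@6 stall=0 (-) EX@7 MEM@8 WB@9
I3 mul r1 <- r2,r4: IF@6 ID@7 stall=1 (RAW on I1.r2 (WB@8)) EX@9 MEM@10 WB@11
I4 ld r5 <- r3: IF@7 ID@9 stall=0 (-) EX@10 MEM@11 WB@12
I5 add r1 <- r3,r2: IF@9 ID@10 stall=0 (-) EX@11 MEM@12 WB@13
I6 ld r4 <- r5: IF@10 ID@11 stall=1 (RAW on I4.r5 (WB@12)) EX@13 MEM@14 WB@15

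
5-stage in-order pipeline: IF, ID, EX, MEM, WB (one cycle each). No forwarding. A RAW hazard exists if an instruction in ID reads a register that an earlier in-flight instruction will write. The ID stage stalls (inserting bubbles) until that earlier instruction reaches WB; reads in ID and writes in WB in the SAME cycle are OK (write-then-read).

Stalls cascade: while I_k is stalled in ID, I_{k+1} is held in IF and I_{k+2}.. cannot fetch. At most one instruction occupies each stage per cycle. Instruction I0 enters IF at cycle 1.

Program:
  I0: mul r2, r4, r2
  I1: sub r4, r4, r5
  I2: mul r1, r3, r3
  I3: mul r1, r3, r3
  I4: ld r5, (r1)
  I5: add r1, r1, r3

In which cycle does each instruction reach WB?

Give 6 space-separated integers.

I0 mul r2 <- r4,r2: IF@1 ID@2 stall=0 (-) EX@3 MEM@4 WB@5
I1 sub r4 <- r4,r5: IF@2 ID@3 stall=0 (-) EX@4 MEM@5 WB@6
I2 mul r1 <- r3,r3: IF@3 ID@4 stall=0 (-) EX@5 MEM@6 WB@7
I3 mul r1 <- r3,r3: IF@4 ID@5 stall=0 (-) EX@6 MEM@7 WB@8
I4 ld r5 <- r1: IF@5 ID@6 stall=2 (RAW on I3.r1 (WB@8)) EX@9 MEM@10 WB@11
I5 add r1 <- r1,r3: IF@6 ID@9 stall=0 (-) EX@10 MEM@11 WB@12

Answer: 5 6 7 8 11 12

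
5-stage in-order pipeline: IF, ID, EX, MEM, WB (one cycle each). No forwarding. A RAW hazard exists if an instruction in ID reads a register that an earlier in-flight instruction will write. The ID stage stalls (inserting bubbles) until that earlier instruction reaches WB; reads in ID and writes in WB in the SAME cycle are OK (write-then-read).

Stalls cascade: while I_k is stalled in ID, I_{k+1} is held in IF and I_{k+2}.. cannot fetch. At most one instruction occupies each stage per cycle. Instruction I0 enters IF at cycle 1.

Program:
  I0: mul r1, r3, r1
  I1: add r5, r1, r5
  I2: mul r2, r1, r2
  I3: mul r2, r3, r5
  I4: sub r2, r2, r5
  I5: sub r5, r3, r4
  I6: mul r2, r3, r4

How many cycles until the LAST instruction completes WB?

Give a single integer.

I0 mul r1 <- r3,r1: IF@1 ID@2 stall=0 (-) EX@3 MEM@4 WB@5
I1 add r5 <- r1,r5: IF@2 ID@3 stall=2 (RAW on I0.r1 (WB@5)) EX@6 MEM@7 WB@8
I2 mul r2 <- r1,r2: IF@3 ID@6 stall=0 (-) EX@7 MEM@8 WB@9
I3 mul r2 <- r3,r5: IF@6 ID@7 stall=1 (RAW on I1.r5 (WB@8)) EX@9 MEM@10 WB@11
I4 sub r2 <- r2,r5: IF@7 ID@9 stall=2 (RAW on I3.r2 (WB@11)) EX@12 MEM@13 WB@14
I5 sub r5 <- r3,r4: IF@9 ID@12 stall=0 (-) EX@13 MEM@14 WB@15
I6 mul r2 <- r3,r4: IF@12 ID@13 stall=0 (-) EX@14 MEM@15 WB@16

Answer: 16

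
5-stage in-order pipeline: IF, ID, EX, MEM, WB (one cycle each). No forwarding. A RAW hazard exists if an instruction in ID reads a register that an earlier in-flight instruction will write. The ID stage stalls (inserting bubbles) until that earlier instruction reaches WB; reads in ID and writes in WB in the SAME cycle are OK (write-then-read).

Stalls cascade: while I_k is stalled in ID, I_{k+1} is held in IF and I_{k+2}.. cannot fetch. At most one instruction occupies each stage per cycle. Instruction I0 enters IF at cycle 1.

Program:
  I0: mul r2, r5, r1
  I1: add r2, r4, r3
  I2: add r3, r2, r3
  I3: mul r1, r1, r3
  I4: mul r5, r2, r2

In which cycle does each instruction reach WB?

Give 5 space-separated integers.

Answer: 5 6 9 12 13

Derivation:
I0 mul r2 <- r5,r1: IF@1 ID@2 stall=0 (-) EX@3 MEM@4 WB@5
I1 add r2 <- r4,r3: IF@2 ID@3 stall=0 (-) EX@4 MEM@5 WB@6
I2 add r3 <- r2,r3: IF@3 ID@4 stall=2 (RAW on I1.r2 (WB@6)) EX@7 MEM@8 WB@9
I3 mul r1 <- r1,r3: IF@4 ID@7 stall=2 (RAW on I2.r3 (WB@9)) EX@10 MEM@11 WB@12
I4 mul r5 <- r2,r2: IF@7 ID@10 stall=0 (-) EX@11 MEM@12 WB@13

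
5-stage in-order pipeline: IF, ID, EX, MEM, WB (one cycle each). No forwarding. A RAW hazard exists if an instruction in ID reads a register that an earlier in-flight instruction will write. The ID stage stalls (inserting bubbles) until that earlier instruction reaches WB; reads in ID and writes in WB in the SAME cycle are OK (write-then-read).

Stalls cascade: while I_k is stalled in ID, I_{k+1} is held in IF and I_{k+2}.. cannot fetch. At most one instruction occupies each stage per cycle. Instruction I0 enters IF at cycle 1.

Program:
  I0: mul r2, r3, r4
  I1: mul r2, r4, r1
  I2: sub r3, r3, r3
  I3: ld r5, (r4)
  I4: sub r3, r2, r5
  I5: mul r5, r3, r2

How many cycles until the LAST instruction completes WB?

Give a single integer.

I0 mul r2 <- r3,r4: IF@1 ID@2 stall=0 (-) EX@3 MEM@4 WB@5
I1 mul r2 <- r4,r1: IF@2 ID@3 stall=0 (-) EX@4 MEM@5 WB@6
I2 sub r3 <- r3,r3: IF@3 ID@4 stall=0 (-) EX@5 MEM@6 WB@7
I3 ld r5 <- r4: IF@4 ID@5 stall=0 (-) EX@6 MEM@7 WB@8
I4 sub r3 <- r2,r5: IF@5 ID@6 stall=2 (RAW on I3.r5 (WB@8)) EX@9 MEM@10 WB@11
I5 mul r5 <- r3,r2: IF@6 ID@9 stall=2 (RAW on I4.r3 (WB@11)) EX@12 MEM@13 WB@14

Answer: 14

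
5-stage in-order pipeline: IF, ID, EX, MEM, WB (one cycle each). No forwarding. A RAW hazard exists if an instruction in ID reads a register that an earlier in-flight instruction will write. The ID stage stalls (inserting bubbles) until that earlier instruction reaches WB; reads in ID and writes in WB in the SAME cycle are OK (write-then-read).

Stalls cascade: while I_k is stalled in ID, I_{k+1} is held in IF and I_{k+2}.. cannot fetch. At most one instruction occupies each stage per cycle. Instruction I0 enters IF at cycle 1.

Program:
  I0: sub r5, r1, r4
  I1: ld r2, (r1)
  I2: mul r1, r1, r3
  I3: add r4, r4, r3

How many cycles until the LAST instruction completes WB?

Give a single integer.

Answer: 8

Derivation:
I0 sub r5 <- r1,r4: IF@1 ID@2 stall=0 (-) EX@3 MEM@4 WB@5
I1 ld r2 <- r1: IF@2 ID@3 stall=0 (-) EX@4 MEM@5 WB@6
I2 mul r1 <- r1,r3: IF@3 ID@4 stall=0 (-) EX@5 MEM@6 WB@7
I3 add r4 <- r4,r3: IF@4 ID@5 stall=0 (-) EX@6 MEM@7 WB@8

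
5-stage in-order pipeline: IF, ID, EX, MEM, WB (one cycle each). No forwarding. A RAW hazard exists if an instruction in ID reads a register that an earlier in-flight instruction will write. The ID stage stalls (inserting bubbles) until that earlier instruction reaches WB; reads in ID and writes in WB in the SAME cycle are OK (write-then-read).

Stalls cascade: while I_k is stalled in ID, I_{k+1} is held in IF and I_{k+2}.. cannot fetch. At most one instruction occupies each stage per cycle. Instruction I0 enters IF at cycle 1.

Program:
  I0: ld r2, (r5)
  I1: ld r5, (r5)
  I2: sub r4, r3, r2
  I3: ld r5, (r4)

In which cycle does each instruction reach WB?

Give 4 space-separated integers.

Answer: 5 6 8 11

Derivation:
I0 ld r2 <- r5: IF@1 ID@2 stall=0 (-) EX@3 MEM@4 WB@5
I1 ld r5 <- r5: IF@2 ID@3 stall=0 (-) EX@4 MEM@5 WB@6
I2 sub r4 <- r3,r2: IF@3 ID@4 stall=1 (RAW on I0.r2 (WB@5)) EX@6 MEM@7 WB@8
I3 ld r5 <- r4: IF@4 ID@6 stall=2 (RAW on I2.r4 (WB@8)) EX@9 MEM@10 WB@11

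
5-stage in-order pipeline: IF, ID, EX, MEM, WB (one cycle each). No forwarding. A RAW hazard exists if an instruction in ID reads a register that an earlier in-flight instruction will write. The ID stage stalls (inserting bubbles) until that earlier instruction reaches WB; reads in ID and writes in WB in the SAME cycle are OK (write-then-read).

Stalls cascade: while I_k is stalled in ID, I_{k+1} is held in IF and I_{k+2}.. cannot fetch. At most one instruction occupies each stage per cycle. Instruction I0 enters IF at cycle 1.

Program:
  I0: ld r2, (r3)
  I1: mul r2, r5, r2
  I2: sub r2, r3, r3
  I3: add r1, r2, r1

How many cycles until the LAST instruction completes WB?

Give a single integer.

I0 ld r2 <- r3: IF@1 ID@2 stall=0 (-) EX@3 MEM@4 WB@5
I1 mul r2 <- r5,r2: IF@2 ID@3 stall=2 (RAW on I0.r2 (WB@5)) EX@6 MEM@7 WB@8
I2 sub r2 <- r3,r3: IF@3 ID@6 stall=0 (-) EX@7 MEM@8 WB@9
I3 add r1 <- r2,r1: IF@6 ID@7 stall=2 (RAW on I2.r2 (WB@9)) EX@10 MEM@11 WB@12

Answer: 12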